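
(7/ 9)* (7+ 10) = 119/ 9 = 13.22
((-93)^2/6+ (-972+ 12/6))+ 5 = 476.50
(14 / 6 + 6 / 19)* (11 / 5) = 1661 / 285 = 5.83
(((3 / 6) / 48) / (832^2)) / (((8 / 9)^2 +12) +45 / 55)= 297 / 268582912000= 0.00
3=3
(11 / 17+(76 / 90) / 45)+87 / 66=1502587 / 757350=1.98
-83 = -83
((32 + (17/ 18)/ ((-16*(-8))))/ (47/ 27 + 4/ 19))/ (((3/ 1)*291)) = 200165/ 10652928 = 0.02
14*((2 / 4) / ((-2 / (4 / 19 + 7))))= -959 / 38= -25.24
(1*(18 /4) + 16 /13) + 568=14917 /26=573.73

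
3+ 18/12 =9/2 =4.50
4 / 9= 0.44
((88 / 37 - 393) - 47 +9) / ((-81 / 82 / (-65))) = -84528470 / 2997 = -28204.36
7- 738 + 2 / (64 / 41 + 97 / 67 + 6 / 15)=-34197219 / 46819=-730.41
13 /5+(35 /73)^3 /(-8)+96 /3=538185153 /15560680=34.59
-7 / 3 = -2.33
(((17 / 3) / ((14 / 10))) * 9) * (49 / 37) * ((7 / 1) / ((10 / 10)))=12495 / 37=337.70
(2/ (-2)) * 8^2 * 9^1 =-576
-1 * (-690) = 690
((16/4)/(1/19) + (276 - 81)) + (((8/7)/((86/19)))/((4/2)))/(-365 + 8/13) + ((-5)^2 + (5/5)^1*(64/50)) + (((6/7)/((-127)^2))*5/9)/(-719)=122888546467473484/413376916389675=297.28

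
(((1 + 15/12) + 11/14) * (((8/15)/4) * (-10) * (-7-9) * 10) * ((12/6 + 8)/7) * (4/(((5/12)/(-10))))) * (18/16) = -4896000/49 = -99918.37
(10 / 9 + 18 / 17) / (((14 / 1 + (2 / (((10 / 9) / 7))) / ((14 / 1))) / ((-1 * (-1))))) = 3320 / 22797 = 0.15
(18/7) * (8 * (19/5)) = 2736/35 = 78.17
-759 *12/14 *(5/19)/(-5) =4554/133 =34.24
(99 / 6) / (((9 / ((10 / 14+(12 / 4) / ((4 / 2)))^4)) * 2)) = 10158731 / 460992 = 22.04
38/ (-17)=-38/ 17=-2.24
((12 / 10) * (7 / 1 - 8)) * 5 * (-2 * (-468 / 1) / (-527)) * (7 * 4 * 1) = 157248 / 527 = 298.38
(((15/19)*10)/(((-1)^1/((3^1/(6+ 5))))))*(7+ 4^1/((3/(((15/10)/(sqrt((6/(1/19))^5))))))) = -3150/209 - 25*sqrt(114)/8601186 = -15.07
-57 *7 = -399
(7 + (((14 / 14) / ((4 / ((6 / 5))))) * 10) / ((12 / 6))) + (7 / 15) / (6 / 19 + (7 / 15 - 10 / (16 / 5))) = 12667 / 1526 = 8.30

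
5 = 5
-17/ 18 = -0.94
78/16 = 39/8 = 4.88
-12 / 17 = -0.71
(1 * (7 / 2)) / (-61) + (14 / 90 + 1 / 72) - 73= -1600619 / 21960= -72.89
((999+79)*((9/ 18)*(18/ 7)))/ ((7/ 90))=17820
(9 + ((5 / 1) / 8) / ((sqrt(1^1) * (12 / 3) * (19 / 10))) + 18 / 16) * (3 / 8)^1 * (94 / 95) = 437523 / 115520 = 3.79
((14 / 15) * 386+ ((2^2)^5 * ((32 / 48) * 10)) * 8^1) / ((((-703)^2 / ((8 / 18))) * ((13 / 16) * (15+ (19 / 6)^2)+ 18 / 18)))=70366208 / 30366672005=0.00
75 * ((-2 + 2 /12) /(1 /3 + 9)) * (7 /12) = -275 /32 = -8.59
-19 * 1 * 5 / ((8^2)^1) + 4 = 161 / 64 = 2.52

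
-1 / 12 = -0.08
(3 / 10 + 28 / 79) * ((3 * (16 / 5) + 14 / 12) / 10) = 166991 / 237000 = 0.70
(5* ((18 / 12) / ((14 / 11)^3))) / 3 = 6655 / 5488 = 1.21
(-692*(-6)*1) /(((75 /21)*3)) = 9688 /25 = 387.52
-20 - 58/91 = -1878/91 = -20.64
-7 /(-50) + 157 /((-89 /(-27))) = 212573 /4450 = 47.77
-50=-50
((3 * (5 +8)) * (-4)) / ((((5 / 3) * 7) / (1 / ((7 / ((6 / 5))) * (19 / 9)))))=-25272 / 23275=-1.09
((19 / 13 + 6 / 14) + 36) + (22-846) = -71536 / 91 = -786.11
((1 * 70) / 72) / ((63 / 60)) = 0.93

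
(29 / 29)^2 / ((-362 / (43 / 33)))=-43 / 11946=-0.00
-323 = -323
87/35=2.49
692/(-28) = -173/7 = -24.71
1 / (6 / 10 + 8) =5 / 43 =0.12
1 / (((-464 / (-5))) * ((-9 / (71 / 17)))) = -0.01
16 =16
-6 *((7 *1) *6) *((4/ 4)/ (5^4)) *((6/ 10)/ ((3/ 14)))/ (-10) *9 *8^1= 127008/ 15625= 8.13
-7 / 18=-0.39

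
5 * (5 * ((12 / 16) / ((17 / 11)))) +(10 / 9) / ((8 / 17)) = 4435 / 306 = 14.49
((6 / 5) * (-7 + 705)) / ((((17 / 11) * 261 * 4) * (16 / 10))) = 3839 / 11832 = 0.32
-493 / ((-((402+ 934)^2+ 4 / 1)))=493 / 1784900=0.00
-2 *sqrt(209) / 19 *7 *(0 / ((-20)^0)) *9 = 0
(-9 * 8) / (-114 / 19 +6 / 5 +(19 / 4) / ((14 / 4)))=5040 / 241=20.91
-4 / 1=-4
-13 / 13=-1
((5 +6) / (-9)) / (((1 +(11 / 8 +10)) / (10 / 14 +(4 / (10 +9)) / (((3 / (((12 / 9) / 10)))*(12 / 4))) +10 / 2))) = -821248 / 1454355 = -0.56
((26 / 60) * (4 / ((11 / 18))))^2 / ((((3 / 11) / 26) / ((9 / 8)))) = 237276 / 275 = 862.82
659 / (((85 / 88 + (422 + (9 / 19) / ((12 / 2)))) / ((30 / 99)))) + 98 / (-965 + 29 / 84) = 63698885704 / 171947214783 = 0.37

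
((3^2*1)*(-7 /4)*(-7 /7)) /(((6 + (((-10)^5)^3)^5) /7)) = -0.00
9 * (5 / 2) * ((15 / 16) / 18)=75 / 64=1.17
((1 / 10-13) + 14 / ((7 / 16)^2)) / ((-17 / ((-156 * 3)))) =986778 / 595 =1658.45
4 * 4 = 16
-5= -5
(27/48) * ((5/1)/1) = 45/16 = 2.81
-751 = -751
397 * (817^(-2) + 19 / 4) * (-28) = -35244097805 / 667489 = -52801.02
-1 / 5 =-0.20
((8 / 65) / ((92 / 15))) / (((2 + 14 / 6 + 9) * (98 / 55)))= 99 / 117208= 0.00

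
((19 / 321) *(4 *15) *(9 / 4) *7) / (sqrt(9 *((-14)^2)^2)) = 285 / 2996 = 0.10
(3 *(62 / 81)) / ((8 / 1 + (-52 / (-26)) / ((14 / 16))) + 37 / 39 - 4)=0.32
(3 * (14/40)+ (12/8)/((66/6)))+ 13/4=244/55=4.44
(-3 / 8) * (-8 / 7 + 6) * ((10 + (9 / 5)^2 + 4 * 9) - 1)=-30753 / 350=-87.87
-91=-91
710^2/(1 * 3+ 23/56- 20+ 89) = 5645920/811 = 6961.68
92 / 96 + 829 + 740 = 37679 / 24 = 1569.96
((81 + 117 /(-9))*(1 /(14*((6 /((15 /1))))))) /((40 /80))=24.29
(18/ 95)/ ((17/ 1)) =18/ 1615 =0.01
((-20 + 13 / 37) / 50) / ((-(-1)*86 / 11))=-7997 / 159100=-0.05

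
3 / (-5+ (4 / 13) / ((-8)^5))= -319488 / 532481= -0.60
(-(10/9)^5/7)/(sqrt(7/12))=-200000 * sqrt(21)/2893401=-0.32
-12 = -12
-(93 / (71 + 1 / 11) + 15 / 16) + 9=42255 / 6256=6.75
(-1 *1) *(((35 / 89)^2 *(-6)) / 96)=1225 / 126736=0.01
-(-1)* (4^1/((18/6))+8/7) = 52/21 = 2.48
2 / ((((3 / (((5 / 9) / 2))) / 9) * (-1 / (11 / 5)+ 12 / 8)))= 110 / 69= 1.59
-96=-96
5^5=3125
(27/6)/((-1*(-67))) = 9/134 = 0.07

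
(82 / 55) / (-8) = -41 / 220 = -0.19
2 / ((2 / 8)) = 8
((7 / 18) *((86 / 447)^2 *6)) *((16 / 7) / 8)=0.02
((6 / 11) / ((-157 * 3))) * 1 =-2 / 1727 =-0.00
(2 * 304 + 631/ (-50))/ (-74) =-29769/ 3700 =-8.05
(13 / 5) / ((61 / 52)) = 676 / 305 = 2.22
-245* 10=-2450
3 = 3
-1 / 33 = -0.03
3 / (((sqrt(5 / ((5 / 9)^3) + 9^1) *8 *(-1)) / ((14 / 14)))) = -0.06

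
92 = 92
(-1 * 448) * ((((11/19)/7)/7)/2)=-352/133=-2.65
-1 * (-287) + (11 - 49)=249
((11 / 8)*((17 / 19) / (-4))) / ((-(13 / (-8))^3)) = -0.07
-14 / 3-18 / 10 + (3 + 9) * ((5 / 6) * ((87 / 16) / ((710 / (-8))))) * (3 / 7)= -100333 / 14910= -6.73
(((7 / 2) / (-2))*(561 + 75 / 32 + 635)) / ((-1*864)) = 268429 / 110592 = 2.43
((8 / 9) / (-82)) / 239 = -4 / 88191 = -0.00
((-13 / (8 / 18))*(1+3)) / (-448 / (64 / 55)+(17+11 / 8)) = 0.32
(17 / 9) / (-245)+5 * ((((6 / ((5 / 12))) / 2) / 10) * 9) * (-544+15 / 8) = -30984409 / 1764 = -17564.86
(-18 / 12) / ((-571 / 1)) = 3 / 1142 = 0.00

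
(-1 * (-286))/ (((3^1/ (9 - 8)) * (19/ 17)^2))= 82654/ 1083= 76.32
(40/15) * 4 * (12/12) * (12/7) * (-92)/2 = -5888/7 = -841.14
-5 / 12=-0.42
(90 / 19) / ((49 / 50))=4500 / 931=4.83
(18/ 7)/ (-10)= -9/ 35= -0.26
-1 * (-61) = 61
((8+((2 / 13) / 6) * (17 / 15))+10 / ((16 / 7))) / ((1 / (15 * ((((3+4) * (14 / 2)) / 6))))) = 2844499 / 1872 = 1519.50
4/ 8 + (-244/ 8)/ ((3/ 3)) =-30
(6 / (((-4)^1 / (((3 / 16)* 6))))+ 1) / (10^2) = -11 / 1600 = -0.01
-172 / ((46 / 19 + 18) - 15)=-3268 / 103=-31.73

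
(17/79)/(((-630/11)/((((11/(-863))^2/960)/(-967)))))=22627/34410179593641600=0.00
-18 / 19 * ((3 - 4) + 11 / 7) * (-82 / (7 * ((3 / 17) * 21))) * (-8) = -89216 / 6517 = -13.69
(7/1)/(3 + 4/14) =49/23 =2.13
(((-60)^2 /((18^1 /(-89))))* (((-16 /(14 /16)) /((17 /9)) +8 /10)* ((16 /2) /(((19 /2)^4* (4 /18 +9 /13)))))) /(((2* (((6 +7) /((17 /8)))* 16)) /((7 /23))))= 84649680 /320719981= 0.26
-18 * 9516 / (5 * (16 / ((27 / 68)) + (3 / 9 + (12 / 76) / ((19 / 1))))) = -834772068 / 990245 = -843.00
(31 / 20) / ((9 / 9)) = 31 / 20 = 1.55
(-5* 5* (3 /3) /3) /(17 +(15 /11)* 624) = -275 /28641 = -0.01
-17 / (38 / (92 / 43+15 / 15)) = -2295 / 1634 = -1.40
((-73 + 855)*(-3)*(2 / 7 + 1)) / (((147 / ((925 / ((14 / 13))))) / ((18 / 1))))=-761687550 / 2401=-317237.63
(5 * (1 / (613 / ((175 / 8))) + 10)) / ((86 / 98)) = 12057675 / 210872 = 57.18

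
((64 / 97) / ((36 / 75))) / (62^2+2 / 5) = 0.00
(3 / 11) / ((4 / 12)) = 9 / 11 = 0.82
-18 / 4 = -9 / 2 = -4.50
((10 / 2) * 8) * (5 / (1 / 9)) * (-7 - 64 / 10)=-24120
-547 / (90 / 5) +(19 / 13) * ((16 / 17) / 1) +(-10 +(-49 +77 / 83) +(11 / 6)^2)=-55287307 / 660348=-83.72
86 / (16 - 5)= 86 / 11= 7.82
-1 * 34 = -34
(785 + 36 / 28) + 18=804.29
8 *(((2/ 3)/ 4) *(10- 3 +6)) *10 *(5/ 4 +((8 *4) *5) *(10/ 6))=417950/ 9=46438.89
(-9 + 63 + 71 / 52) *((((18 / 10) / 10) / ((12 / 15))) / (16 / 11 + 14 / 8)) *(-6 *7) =-163.27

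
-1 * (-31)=31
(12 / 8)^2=9 / 4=2.25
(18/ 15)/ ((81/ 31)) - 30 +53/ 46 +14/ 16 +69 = 1030523/ 24840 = 41.49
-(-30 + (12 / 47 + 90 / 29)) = 36312 / 1363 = 26.64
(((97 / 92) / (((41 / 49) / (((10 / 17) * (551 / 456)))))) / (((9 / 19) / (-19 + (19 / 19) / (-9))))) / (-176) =563064145 / 2742455232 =0.21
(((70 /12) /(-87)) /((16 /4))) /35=-1 /2088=-0.00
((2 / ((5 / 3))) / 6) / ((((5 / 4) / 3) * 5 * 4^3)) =3 / 2000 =0.00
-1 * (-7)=7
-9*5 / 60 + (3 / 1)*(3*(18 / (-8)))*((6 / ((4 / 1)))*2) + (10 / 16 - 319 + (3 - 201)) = -4623 / 8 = -577.88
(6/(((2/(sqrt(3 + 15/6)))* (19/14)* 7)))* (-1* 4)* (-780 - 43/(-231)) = 720548* sqrt(22)/1463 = 2310.10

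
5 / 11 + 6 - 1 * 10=-39 / 11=-3.55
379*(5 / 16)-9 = 1751 / 16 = 109.44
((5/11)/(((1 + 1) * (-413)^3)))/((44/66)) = -15/3099579868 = -0.00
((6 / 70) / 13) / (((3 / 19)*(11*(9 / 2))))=0.00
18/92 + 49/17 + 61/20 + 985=7750621/7820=991.13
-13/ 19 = -0.68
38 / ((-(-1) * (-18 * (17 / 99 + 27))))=-209 / 2690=-0.08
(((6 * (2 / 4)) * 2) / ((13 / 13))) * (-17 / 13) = -102 / 13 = -7.85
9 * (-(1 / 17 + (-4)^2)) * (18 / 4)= -22113 / 34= -650.38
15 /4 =3.75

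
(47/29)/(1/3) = 4.86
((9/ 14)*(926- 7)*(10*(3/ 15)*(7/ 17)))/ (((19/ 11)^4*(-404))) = -121095711/ 895044628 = -0.14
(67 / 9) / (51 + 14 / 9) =67 / 473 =0.14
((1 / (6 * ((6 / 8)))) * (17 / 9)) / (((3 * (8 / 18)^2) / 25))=425 / 24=17.71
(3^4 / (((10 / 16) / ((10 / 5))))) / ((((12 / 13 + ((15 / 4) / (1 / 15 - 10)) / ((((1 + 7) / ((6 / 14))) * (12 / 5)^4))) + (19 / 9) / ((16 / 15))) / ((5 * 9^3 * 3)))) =944479734202368 / 966899851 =976812.37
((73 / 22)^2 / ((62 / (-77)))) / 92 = -37303 / 250976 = -0.15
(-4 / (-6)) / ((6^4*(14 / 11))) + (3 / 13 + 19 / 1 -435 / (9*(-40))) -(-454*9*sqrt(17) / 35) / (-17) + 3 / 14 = 7307477 / 353808 -4086*sqrt(17) / 595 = -7.66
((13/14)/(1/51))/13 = 51/14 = 3.64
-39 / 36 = -13 / 12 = -1.08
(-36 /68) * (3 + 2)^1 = -45 /17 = -2.65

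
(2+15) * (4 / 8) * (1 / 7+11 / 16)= 1581 / 224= 7.06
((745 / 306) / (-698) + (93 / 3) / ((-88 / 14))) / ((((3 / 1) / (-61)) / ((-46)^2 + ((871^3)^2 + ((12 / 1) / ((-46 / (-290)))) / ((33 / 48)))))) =19533628881424391434979030596 / 445811553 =43815887564996305591.43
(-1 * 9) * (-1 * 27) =243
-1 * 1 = -1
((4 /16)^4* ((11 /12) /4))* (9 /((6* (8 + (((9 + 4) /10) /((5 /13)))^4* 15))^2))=67138671875 /1159256318574454765248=0.00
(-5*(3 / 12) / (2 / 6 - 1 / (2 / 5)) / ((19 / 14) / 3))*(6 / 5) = 378 / 247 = 1.53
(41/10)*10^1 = 41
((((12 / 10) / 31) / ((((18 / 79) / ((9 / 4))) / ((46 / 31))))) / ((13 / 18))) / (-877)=-49059 / 54781805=-0.00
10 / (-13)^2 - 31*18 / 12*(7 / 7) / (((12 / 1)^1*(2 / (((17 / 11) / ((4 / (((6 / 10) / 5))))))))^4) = 119939070687300443 / 2026970316800000000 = 0.06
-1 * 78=-78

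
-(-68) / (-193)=-68 / 193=-0.35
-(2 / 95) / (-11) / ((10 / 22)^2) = 22 / 2375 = 0.01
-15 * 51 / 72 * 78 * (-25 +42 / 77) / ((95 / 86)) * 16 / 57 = 20450456 / 3971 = 5149.95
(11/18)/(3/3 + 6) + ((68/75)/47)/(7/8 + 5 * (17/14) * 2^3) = 11983087/136650150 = 0.09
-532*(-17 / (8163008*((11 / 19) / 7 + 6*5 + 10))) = 323 / 11685552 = 0.00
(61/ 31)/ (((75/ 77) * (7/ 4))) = 2684/ 2325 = 1.15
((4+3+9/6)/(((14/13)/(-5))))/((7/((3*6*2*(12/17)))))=-7020/49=-143.27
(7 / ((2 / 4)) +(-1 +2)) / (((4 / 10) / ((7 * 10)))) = 2625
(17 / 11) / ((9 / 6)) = 34 / 33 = 1.03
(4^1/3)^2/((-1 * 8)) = -2/9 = -0.22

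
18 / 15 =6 / 5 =1.20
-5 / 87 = -0.06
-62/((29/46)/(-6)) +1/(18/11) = 308335/522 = 590.68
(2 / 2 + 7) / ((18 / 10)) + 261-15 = 2254 / 9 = 250.44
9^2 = 81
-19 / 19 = -1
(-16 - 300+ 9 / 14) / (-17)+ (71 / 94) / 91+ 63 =5930053 / 72709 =81.56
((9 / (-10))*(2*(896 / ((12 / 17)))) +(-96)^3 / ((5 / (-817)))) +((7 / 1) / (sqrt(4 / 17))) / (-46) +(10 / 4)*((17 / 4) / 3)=144563580.83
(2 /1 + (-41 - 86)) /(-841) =0.15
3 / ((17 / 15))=45 / 17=2.65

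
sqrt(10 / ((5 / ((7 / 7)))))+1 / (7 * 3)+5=sqrt(2)+106 / 21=6.46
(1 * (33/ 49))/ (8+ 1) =11/ 147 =0.07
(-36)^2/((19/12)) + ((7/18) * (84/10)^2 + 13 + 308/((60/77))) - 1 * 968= 407882/1425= 286.23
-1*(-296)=296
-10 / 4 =-5 / 2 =-2.50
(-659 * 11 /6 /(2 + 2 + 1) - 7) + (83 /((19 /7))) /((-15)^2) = -2124653 /8550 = -248.50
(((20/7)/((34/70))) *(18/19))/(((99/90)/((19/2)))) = 9000/187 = 48.13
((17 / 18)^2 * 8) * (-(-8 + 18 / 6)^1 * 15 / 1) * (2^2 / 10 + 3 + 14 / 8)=148835 / 54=2756.20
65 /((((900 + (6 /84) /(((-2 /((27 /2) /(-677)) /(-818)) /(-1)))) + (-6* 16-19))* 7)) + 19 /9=2.12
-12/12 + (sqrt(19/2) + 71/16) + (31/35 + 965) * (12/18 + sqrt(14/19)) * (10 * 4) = sqrt(38)/2 + 8655491/336 + 270448 * sqrt(266)/133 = 58927.93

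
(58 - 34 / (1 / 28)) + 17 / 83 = -74185 / 83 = -893.80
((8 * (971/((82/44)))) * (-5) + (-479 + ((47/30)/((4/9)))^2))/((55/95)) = -26557730301/721600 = -36803.95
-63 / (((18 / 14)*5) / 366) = -17934 / 5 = -3586.80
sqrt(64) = 8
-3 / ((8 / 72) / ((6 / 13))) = -162 / 13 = -12.46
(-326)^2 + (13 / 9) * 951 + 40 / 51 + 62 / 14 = 38432792 / 357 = 107654.88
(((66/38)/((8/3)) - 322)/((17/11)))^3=-155109499787947375/17253512704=-8990024.38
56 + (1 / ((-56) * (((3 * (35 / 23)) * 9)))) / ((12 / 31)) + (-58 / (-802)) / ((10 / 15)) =14287796567 / 254651040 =56.11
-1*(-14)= 14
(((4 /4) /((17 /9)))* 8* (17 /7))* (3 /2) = 15.43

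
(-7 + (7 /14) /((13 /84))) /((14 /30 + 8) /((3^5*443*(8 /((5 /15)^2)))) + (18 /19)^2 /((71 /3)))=-146014298385480 /1469115301901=-99.39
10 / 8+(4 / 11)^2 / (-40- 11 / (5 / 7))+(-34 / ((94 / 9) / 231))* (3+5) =-37899061137 / 6301196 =-6014.58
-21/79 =-0.27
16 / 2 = 8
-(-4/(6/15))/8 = 5/4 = 1.25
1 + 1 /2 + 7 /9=41 /18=2.28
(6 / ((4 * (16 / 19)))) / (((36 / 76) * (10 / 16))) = 361 / 60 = 6.02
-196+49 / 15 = -2891 / 15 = -192.73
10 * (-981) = -9810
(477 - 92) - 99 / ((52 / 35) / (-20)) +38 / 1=22824 / 13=1755.69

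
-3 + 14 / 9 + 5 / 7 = -0.73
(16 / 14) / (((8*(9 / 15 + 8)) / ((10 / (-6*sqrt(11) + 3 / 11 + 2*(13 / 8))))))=-580800*sqrt(11) / 223531931 - 341000 / 223531931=-0.01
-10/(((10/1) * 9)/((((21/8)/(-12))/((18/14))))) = 49/2592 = 0.02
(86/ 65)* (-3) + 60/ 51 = -3086/ 1105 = -2.79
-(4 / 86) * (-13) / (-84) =-13 / 1806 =-0.01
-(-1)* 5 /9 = 5 /9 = 0.56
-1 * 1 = -1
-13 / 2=-6.50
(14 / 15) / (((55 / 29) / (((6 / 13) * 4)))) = 3248 / 3575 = 0.91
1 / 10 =0.10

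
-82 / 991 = -0.08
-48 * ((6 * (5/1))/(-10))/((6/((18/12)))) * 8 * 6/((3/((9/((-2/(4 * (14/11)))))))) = -145152/11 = -13195.64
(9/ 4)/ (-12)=-3/ 16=-0.19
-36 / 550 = -18 / 275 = -0.07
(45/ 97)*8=360/ 97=3.71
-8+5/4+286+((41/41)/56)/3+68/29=1371959/4872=281.60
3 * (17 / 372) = 17 / 124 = 0.14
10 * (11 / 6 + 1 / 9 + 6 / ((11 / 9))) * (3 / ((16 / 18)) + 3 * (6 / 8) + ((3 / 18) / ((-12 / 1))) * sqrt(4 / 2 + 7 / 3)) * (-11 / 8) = -527.35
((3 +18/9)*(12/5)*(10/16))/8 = 15/16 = 0.94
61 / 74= 0.82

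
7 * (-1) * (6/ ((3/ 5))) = -70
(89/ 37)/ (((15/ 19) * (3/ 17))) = 28747/ 1665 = 17.27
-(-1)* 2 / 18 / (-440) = -1 / 3960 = -0.00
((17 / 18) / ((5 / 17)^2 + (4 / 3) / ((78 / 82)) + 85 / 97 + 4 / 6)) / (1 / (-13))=-80538809 / 19883632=-4.05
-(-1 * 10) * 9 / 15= 6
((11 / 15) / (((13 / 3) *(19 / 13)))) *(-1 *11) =-121 / 95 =-1.27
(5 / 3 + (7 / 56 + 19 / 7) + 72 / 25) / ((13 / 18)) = 93063 / 9100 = 10.23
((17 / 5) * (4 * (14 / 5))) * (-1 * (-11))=10472 / 25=418.88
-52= -52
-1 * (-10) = 10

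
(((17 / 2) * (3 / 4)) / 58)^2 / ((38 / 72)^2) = 210681 / 4857616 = 0.04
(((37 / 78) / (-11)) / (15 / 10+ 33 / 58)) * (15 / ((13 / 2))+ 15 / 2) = -18241 / 89232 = -0.20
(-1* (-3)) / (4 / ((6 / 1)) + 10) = 9 / 32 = 0.28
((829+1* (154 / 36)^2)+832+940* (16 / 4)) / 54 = 1762333 / 17496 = 100.73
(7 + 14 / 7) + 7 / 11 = 106 / 11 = 9.64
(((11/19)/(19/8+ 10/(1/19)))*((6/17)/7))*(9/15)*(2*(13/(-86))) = -2288/83125665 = -0.00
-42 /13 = -3.23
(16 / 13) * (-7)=-112 / 13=-8.62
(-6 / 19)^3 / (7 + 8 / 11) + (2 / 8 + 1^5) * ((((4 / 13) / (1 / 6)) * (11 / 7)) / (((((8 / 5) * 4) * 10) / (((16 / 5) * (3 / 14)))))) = 51664437 / 1485522220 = 0.03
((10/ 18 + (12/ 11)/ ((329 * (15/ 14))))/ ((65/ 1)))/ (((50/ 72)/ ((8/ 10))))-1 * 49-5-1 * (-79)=25.01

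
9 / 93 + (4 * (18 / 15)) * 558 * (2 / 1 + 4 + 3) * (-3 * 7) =-78463713 / 155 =-506217.50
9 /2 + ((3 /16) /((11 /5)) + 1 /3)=2597 /528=4.92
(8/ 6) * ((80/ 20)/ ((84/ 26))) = 104/ 63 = 1.65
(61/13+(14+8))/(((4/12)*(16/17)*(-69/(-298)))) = 878951/2392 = 367.45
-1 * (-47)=47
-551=-551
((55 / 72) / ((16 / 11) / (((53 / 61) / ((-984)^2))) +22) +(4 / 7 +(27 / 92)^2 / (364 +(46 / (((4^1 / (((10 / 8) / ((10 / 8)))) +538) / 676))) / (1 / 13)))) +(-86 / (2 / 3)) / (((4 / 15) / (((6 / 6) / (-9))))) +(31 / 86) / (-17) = 1002679461256697823308797 / 18465448795574594591232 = 54.30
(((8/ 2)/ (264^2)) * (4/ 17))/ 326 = 1/ 24140952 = 0.00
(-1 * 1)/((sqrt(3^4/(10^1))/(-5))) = 5 * sqrt(10)/9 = 1.76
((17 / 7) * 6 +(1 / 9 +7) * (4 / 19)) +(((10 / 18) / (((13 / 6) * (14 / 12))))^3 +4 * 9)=6710948878 / 128860641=52.08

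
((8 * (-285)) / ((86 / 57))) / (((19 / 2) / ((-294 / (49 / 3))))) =2863.26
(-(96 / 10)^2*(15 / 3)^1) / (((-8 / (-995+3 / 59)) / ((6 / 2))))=-50718528 / 295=-171927.21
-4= -4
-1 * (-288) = 288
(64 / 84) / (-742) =-8 / 7791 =-0.00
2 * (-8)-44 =-60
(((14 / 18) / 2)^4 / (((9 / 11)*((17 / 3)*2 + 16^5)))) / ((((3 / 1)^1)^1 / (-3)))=-26411 / 990688535136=-0.00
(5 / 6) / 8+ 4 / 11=247 / 528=0.47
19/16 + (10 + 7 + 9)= 435/16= 27.19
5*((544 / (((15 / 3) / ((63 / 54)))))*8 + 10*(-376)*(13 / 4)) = -168068 / 3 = -56022.67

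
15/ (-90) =-1/ 6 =-0.17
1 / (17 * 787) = 0.00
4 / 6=2 / 3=0.67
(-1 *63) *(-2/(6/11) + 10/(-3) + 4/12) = 420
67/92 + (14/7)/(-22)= 645/1012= 0.64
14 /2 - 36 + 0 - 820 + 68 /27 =-22855 /27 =-846.48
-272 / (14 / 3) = -408 / 7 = -58.29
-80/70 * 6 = -48/7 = -6.86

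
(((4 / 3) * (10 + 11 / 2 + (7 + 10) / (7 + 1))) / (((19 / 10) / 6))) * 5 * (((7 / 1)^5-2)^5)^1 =9448909752510010147031250 / 19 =497311039605790007738486.80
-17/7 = -2.43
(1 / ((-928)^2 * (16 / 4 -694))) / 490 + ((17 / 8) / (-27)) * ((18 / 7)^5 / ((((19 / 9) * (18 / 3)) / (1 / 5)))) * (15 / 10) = -397663062411637 / 1897530844876800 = -0.21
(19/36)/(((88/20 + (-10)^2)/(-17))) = -1615/18792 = -0.09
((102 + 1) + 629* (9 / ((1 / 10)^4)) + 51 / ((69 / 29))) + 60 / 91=118484991822 / 2093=56610125.09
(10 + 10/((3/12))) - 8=42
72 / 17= 4.24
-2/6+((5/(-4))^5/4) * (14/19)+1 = 12199/116736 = 0.10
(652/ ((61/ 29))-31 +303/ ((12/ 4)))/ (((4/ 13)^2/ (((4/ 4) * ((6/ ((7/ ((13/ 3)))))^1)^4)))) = 111875779002/ 146461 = 763860.54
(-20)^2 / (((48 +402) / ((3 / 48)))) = 1 / 18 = 0.06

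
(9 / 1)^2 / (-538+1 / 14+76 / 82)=-46494 / 308239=-0.15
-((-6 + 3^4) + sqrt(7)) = -75 -sqrt(7) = -77.65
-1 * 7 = -7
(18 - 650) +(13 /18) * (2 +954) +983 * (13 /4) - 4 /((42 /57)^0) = 116971 /36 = 3249.19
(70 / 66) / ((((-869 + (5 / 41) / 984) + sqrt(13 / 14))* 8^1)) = -14438845437695 / 94642789124291573 - 1186819620* sqrt(182) / 94642789124291573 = -0.00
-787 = -787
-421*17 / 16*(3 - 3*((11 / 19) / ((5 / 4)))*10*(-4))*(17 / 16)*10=-677087985 / 2432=-278407.89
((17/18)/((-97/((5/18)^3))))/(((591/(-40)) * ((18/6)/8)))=42500/1128367341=0.00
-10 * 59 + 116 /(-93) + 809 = 20251 /93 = 217.75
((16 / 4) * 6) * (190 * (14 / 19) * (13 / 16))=2730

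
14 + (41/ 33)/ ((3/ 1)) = 1427/ 99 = 14.41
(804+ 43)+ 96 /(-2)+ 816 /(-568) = 797.56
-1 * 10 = -10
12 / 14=6 / 7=0.86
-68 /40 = -17 /10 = -1.70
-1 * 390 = -390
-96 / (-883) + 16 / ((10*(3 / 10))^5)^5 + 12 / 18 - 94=-69746538893041784 / 748155842138169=-93.22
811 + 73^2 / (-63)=45764 / 63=726.41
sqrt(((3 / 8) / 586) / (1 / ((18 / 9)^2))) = sqrt(879) / 586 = 0.05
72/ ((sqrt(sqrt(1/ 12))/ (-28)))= -2016*sqrt(2)*3^(1/ 4)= -3752.20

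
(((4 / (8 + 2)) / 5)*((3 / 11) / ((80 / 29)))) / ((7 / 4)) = 87 / 19250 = 0.00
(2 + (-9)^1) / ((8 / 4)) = -7 / 2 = -3.50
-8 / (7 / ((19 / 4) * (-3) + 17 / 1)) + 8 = 34 / 7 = 4.86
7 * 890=6230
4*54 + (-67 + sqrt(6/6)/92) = 13709/92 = 149.01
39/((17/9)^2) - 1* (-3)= 4026/289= 13.93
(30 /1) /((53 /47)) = 1410 /53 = 26.60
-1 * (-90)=90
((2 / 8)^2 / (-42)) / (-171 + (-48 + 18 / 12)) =1 / 146160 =0.00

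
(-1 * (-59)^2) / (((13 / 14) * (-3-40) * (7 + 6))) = 48734 / 7267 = 6.71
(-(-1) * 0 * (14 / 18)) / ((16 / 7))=0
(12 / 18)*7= 14 / 3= 4.67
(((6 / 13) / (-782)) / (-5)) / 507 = 1 / 4295135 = 0.00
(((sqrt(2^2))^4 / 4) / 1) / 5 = 4 / 5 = 0.80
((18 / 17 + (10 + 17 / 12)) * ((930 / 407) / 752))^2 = 155610525625 / 108288498942976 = 0.00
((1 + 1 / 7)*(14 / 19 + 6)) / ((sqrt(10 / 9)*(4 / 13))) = 4992*sqrt(10) / 665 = 23.74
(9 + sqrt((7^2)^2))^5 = 656356768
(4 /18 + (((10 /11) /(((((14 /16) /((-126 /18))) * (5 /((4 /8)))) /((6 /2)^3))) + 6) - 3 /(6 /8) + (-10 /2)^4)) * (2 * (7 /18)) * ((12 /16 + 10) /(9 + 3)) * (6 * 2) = 18105451 /3564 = 5080.09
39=39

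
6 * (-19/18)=-19/3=-6.33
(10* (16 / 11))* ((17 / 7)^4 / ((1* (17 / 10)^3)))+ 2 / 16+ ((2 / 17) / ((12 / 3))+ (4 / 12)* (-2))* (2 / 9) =9986228929 / 96981192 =102.97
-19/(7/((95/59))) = -1805/413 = -4.37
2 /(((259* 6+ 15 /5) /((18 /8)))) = 1 /346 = 0.00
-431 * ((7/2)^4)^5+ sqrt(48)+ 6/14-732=-240733267425265164713/7340032+ 4 * sqrt(3)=-32797304892569.18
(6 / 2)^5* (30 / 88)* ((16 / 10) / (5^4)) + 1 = 1.21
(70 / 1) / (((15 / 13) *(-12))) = -91 / 18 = -5.06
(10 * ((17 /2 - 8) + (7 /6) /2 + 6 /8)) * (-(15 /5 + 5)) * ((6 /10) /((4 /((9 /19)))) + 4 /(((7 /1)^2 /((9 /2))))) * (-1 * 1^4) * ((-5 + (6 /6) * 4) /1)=-59862 /931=-64.30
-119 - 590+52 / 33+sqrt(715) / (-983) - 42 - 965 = -56576 / 33 - sqrt(715) / 983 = -1714.45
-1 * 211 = -211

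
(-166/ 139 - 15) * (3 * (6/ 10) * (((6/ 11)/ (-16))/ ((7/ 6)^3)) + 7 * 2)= -592870631/ 2622235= -226.09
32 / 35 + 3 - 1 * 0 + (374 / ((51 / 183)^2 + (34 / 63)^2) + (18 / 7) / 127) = 1449831427699 / 1424626945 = 1017.69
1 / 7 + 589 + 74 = 663.14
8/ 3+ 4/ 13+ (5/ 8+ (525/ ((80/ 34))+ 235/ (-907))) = 32043023/ 141492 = 226.47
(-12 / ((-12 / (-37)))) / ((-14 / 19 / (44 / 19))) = 814 / 7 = 116.29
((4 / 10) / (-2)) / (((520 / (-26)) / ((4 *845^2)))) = 28561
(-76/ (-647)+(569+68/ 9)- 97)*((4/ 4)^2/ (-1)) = -2793136/ 5823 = -479.67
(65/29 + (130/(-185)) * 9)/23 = -4381/24679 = -0.18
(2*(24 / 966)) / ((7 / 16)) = 128 / 1127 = 0.11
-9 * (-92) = 828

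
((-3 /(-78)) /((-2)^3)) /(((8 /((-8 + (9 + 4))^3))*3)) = -125 /4992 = -0.03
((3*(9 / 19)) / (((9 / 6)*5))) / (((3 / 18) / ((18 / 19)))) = 1944 / 1805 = 1.08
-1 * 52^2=-2704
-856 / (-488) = 107 / 61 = 1.75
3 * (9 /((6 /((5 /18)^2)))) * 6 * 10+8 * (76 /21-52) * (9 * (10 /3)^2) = -541575 /14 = -38683.93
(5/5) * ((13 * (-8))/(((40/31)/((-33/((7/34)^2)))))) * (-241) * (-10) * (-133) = -140791831752/7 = -20113118821.71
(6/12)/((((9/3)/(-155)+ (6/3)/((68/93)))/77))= 202895/14313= 14.18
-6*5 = -30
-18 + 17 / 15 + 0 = -253 / 15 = -16.87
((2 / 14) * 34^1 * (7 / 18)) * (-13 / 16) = -221 / 144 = -1.53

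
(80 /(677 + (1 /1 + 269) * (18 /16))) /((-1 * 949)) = -320 /3722927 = -0.00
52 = 52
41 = 41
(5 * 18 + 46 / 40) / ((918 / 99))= 20053 / 2040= 9.83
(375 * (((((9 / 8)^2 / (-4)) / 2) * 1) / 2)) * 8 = -30375 / 128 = -237.30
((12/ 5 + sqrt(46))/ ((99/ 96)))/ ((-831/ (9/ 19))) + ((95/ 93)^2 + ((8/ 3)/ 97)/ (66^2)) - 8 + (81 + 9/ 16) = 9566069414148169/ 128223495916560 - 32* sqrt(46)/ 57893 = 74.60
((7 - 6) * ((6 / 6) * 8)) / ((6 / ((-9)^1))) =-12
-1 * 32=-32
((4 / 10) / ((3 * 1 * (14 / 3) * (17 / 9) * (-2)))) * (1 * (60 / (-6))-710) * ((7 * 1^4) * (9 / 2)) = 2916 / 17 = 171.53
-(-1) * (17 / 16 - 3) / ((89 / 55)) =-1705 / 1424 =-1.20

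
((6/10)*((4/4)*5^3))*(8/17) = 600/17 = 35.29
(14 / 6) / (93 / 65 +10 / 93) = 14105 / 9299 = 1.52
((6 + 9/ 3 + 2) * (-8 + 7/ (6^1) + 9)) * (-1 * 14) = -1001/ 3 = -333.67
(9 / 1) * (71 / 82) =7.79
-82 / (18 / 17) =-77.44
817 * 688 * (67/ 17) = 2215319.53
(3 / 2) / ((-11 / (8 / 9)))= -4 / 33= -0.12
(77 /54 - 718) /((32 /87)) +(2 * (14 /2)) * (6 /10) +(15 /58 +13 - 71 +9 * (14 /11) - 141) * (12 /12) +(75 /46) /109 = -4899105179459 /2303231040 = -2127.06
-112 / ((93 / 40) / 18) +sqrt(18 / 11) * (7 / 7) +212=-20308 / 31 +3 * sqrt(22) / 11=-653.82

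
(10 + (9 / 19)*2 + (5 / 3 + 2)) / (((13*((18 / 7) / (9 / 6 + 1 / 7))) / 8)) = 38318 / 6669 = 5.75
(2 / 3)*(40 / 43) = 80 / 129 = 0.62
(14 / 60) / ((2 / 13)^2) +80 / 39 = 6193 / 520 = 11.91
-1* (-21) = 21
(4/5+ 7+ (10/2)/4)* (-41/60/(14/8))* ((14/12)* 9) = -37.10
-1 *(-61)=61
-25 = -25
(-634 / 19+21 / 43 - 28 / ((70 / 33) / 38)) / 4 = -2183351 / 16340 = -133.62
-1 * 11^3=-1331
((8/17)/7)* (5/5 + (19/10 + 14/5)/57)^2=761378/9665775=0.08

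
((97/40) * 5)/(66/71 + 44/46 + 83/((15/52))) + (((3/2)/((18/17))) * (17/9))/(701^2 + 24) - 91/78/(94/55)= -22678008078384277/35392724660224800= -0.64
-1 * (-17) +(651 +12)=680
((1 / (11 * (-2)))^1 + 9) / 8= 197 / 176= 1.12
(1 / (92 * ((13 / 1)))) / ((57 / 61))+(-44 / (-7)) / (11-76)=-228601 / 2386020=-0.10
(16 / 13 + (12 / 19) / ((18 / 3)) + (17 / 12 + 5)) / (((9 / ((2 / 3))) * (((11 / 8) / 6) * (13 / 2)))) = 33424 / 86697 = 0.39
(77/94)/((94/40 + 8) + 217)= 770/213709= 0.00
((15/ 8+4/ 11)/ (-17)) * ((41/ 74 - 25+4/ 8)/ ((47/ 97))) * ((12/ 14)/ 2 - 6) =-330146193/ 9105404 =-36.26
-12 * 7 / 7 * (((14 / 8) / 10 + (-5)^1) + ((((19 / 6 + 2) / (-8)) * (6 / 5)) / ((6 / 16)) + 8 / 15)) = 763 / 10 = 76.30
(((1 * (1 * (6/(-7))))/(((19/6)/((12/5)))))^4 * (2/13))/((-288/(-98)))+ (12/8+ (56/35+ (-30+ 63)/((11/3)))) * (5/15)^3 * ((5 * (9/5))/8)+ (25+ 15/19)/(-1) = -62948177123791/2490434310000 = -25.28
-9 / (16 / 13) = -117 / 16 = -7.31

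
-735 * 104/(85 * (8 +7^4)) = -0.37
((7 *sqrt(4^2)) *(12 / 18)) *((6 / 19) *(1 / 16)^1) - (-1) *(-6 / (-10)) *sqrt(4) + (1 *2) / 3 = 637 / 285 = 2.24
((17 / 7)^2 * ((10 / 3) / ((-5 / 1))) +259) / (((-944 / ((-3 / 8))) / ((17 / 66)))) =637415 / 24423168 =0.03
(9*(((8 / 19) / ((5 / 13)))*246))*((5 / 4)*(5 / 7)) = 287820 / 133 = 2164.06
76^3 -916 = 438060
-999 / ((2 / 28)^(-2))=-999 / 196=-5.10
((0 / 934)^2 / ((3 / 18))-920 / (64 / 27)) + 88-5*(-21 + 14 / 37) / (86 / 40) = -3209591 / 12728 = -252.17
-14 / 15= -0.93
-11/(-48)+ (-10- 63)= -3493/48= -72.77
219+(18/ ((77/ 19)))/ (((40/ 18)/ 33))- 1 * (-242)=36887/ 70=526.96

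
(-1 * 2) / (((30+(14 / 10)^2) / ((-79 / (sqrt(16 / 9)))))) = 3.71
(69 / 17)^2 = 16.47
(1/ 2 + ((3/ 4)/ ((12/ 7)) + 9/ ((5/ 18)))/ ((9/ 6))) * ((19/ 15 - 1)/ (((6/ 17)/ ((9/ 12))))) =45679/ 3600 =12.69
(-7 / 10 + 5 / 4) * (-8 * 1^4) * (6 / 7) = -132 / 35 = -3.77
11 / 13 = 0.85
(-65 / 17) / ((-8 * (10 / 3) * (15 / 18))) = 117 / 680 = 0.17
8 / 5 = 1.60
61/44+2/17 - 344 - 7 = -261423/748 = -349.50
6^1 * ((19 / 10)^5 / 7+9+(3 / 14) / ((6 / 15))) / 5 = 27453297 / 1750000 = 15.69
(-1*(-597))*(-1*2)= -1194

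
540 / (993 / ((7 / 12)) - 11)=3780 / 11839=0.32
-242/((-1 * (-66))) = -11/3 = -3.67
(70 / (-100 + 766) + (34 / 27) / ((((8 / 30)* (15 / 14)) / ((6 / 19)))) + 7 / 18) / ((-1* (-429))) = 23863 / 5428566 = 0.00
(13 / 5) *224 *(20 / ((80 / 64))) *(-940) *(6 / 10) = -26277888 / 5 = -5255577.60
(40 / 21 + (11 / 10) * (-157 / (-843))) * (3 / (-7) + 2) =1369379 / 413070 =3.32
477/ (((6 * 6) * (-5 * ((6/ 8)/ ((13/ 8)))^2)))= -8957/ 720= -12.44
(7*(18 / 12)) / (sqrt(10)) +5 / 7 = 5 / 7 +21*sqrt(10) / 20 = 4.03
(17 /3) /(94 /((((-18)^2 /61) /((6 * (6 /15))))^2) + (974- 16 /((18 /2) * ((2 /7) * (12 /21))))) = 103275 /17902474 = 0.01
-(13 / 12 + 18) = -229 / 12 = -19.08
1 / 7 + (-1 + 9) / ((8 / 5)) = 36 / 7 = 5.14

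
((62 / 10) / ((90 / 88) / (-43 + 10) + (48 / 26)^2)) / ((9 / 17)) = 43106492 / 12431205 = 3.47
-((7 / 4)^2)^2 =-2401 / 256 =-9.38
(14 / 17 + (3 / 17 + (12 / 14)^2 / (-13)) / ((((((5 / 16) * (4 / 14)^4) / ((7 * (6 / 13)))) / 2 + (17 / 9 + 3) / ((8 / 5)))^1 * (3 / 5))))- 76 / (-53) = 10061440758 / 4331385409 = 2.32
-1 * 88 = -88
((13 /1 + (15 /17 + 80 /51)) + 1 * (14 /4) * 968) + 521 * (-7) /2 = 161155 /102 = 1579.95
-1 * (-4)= 4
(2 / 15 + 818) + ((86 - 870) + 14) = 722 / 15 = 48.13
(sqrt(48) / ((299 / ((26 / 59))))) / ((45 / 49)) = 392 * sqrt(3) / 61065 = 0.01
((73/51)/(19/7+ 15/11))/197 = 5621/3154758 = 0.00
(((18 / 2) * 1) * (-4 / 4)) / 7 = -1.29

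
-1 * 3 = -3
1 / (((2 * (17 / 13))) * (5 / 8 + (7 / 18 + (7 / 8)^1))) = 117 / 578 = 0.20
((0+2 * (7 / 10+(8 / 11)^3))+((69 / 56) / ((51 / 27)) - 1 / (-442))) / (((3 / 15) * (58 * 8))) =232584467 / 7643219584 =0.03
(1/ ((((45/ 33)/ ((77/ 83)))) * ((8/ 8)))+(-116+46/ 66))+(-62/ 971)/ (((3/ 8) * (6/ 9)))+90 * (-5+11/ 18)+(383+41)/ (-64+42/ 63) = -130516808791/ 252659055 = -516.57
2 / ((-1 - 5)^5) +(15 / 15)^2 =3887 / 3888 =1.00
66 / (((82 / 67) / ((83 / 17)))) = 183513 / 697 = 263.29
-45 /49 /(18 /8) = -20 /49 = -0.41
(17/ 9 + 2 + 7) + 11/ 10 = 1079/ 90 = 11.99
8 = 8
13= 13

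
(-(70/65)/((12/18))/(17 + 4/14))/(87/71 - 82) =10437/9021155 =0.00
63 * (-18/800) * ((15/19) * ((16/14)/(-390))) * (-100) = -81/247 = -0.33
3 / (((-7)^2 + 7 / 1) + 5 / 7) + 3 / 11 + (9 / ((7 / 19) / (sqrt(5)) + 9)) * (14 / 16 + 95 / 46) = 383657609223 / 117440438368 - 647577 * sqrt(5) / 26892704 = 3.21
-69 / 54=-23 / 18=-1.28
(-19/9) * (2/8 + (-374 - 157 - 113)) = 48925/36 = 1359.03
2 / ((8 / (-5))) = -5 / 4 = -1.25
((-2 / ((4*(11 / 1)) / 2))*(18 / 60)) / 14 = -3 / 1540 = -0.00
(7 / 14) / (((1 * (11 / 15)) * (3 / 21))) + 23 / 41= 4811 / 902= 5.33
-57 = -57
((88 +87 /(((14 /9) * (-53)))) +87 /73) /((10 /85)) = 81158051 /108332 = 749.16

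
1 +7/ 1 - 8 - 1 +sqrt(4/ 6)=-1 +sqrt(6)/ 3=-0.18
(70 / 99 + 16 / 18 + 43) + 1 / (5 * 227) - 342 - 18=-35440276 / 112365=-315.40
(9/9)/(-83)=-1/83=-0.01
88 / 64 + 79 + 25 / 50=647 / 8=80.88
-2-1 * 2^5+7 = -27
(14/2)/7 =1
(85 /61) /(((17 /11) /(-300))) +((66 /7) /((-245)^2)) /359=-2488906608474 /9201412325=-270.49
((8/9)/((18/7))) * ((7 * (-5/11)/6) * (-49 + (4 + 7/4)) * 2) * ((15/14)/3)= 30275/5346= 5.66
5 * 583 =2915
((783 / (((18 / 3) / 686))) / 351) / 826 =1421 / 4602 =0.31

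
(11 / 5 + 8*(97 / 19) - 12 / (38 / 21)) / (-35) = -3459 / 3325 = -1.04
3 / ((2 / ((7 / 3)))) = 7 / 2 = 3.50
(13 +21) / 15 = 34 / 15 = 2.27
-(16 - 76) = 60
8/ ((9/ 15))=40/ 3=13.33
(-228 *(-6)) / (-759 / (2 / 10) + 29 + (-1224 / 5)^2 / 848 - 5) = -201400 / 544771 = -0.37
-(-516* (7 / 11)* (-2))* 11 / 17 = -7224 / 17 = -424.94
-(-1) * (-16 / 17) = -16 / 17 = -0.94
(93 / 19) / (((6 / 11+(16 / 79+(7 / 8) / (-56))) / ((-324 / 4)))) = -541.36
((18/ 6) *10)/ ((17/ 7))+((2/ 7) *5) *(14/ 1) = 550/ 17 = 32.35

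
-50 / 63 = -0.79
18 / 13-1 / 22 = 383 / 286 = 1.34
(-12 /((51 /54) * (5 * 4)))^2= 2916 /7225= 0.40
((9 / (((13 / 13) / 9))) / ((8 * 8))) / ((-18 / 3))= -27 / 128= -0.21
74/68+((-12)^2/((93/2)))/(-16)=943/1054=0.89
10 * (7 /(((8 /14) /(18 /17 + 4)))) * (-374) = -231770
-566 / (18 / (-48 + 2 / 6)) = 40469 / 27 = 1498.85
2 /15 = 0.13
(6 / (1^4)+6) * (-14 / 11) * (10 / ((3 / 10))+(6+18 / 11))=-75712 / 121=-625.72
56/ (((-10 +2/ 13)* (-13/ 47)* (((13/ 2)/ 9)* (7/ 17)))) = 69.14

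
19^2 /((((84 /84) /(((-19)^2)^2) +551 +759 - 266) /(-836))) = -39330356516 /136055125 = -289.08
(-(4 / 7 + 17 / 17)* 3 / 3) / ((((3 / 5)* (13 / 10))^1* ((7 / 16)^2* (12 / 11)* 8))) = -48400 / 40131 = -1.21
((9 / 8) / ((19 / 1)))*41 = 369 / 152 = 2.43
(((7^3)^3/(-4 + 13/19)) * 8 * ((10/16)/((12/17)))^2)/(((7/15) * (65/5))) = -565259326625/44928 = -12581448.69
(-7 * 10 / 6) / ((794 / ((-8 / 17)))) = 140 / 20247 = 0.01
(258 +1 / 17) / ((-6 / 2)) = -86.02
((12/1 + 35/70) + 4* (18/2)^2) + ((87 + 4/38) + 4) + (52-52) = 16249/38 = 427.61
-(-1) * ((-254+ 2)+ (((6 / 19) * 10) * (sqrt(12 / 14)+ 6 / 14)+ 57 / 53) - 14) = -1857913 / 7049+ 60 * sqrt(42) / 133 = -260.65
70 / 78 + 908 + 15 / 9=910.56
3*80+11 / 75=18011 / 75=240.15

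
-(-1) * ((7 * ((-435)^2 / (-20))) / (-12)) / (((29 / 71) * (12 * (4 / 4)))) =1126.02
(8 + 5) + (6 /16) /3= 105 /8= 13.12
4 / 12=1 / 3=0.33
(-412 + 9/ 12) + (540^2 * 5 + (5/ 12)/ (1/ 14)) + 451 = 17496547/ 12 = 1458045.58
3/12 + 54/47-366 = -68545/188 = -364.60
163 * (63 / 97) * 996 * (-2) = -20455848 / 97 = -210885.03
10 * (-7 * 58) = -4060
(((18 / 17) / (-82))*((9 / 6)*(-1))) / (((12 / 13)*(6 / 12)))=117 / 2788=0.04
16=16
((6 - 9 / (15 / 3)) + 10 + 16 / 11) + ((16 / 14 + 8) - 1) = 9162 / 385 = 23.80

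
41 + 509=550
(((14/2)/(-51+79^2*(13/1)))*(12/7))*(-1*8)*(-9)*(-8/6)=-0.01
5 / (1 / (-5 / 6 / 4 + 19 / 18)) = 4.24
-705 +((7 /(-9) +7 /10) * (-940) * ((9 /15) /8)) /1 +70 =-629.52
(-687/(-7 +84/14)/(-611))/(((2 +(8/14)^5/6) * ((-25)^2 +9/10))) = -173196135/193801466573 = -0.00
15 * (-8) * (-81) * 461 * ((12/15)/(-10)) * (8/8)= -1792368/5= -358473.60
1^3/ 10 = 1/ 10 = 0.10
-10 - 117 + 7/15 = -1898/15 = -126.53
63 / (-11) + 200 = 2137 / 11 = 194.27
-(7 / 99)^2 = -49 / 9801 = -0.00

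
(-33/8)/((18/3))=-11/16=-0.69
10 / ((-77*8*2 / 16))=-10 / 77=-0.13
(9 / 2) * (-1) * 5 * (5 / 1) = -225 / 2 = -112.50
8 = 8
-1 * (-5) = 5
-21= -21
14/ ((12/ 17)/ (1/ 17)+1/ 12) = 168/ 145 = 1.16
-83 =-83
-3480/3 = -1160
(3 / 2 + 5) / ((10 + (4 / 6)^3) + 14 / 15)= 1755 / 3032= 0.58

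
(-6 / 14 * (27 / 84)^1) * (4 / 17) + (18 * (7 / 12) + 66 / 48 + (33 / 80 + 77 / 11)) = 1283159 / 66640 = 19.26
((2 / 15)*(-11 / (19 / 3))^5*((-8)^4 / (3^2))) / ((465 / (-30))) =23747936256 / 383795345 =61.88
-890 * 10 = -8900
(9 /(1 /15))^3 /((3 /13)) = 10661625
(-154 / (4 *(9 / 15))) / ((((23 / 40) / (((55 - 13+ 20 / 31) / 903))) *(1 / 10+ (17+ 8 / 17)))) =-247214000 / 824205897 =-0.30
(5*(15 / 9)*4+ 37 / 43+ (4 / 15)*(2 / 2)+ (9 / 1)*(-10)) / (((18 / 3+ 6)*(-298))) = 11941 / 768840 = 0.02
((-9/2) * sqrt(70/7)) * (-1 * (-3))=-27 * sqrt(10)/2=-42.69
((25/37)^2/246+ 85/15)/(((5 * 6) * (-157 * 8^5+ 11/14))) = -4454359/121279142125110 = -0.00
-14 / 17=-0.82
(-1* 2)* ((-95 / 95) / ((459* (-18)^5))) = -1 / 433655856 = -0.00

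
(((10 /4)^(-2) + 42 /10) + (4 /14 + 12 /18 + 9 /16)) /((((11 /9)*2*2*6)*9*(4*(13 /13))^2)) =49349 /35481600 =0.00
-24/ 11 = -2.18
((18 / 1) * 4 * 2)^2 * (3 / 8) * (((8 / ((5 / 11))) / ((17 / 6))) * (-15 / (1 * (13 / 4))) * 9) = -443418624 / 221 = -2006419.11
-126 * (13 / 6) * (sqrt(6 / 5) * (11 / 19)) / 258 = -1001 * sqrt(30) / 8170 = -0.67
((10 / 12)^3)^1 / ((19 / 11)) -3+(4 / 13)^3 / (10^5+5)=-800992926763 / 300564627480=-2.66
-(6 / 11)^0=-1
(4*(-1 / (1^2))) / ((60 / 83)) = -83 / 15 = -5.53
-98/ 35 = -14/ 5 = -2.80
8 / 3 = 2.67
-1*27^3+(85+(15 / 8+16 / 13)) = -2037869 / 104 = -19594.89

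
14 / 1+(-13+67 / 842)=909 / 842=1.08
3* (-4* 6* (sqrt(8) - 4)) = 288 - 144* sqrt(2) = 84.35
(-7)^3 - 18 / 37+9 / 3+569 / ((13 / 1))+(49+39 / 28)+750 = 6783503 / 13468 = 503.68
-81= -81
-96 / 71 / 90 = -16 / 1065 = -0.02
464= 464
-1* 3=-3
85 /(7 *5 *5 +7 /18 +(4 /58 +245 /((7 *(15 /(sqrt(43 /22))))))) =8940368646 /18448419673 - 5404266 *sqrt(946) /18448419673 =0.48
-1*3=-3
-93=-93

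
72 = 72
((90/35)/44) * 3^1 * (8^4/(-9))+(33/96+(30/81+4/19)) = -99691121/1264032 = -78.87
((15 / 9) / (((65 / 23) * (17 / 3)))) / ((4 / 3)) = 69 / 884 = 0.08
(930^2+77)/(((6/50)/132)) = 951474700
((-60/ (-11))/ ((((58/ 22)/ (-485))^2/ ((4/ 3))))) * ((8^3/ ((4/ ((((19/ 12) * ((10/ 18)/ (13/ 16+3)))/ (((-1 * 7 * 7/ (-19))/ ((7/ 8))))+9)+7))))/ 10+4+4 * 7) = 567509691161600/ 9695889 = 58530959.99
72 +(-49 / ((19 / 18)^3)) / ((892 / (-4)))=110413872 / 1529557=72.19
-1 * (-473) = 473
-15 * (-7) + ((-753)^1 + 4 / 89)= -57668 / 89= -647.96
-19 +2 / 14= -132 / 7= -18.86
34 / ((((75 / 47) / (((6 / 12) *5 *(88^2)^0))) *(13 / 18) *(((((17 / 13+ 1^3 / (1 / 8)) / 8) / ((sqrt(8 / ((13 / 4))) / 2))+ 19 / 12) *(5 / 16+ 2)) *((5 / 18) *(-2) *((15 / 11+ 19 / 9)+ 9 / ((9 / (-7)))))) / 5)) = 26.55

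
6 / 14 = 3 / 7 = 0.43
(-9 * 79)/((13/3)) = -2133/13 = -164.08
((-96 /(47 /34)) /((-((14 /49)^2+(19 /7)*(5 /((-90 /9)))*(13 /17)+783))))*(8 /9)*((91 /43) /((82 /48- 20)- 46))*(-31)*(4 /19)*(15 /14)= 93501571072 /5146365957363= 0.02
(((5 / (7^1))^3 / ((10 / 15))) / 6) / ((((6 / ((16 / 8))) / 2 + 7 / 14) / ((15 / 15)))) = 125 / 2744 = 0.05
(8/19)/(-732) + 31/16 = 107755/55632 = 1.94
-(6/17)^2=-0.12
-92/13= -7.08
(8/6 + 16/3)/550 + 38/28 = 3163/2310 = 1.37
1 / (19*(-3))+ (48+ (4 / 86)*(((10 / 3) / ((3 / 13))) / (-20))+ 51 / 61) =21881651 / 448533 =48.78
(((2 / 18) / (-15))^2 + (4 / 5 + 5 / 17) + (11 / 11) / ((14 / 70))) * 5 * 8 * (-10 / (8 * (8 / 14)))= -13216889 / 24786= -533.24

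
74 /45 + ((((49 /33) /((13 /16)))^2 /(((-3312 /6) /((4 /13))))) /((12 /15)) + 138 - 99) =33546974437 /825423885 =40.64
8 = 8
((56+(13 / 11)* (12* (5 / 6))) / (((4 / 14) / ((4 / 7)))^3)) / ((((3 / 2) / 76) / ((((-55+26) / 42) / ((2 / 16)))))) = -105227776 / 693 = -151843.83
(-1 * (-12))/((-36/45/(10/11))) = -150/11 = -13.64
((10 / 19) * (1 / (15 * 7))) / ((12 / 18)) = 1 / 133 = 0.01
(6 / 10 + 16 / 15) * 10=50 / 3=16.67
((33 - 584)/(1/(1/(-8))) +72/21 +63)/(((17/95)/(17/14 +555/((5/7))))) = 7842384425/13328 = 588414.20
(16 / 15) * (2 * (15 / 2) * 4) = 64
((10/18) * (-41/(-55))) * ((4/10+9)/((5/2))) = 3854/2475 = 1.56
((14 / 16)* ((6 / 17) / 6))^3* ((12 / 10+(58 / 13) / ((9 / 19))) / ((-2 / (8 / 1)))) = -532679 / 91971360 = -0.01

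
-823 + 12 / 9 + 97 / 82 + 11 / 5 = -1006489 / 1230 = -818.28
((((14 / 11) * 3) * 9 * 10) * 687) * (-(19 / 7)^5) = -34780326.64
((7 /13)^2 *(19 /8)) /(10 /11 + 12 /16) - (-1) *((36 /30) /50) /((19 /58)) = 28615651 /58600750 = 0.49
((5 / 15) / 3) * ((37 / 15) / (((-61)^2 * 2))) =37 / 1004670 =0.00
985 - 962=23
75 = 75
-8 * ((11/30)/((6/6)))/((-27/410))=3608/81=44.54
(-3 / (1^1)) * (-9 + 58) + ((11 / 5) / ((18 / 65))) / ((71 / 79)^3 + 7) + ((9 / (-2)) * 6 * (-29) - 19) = 42375302081 / 68565312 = 618.03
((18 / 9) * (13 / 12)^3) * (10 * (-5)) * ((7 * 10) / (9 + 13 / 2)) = -1922375 / 3348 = -574.19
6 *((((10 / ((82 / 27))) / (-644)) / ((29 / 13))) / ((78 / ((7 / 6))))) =-45 / 218776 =-0.00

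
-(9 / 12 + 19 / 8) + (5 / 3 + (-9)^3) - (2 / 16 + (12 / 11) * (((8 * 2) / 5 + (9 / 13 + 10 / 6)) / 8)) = -6274909 / 8580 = -731.34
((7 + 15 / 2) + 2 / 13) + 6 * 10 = 1941 / 26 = 74.65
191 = 191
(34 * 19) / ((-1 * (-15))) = 646 / 15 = 43.07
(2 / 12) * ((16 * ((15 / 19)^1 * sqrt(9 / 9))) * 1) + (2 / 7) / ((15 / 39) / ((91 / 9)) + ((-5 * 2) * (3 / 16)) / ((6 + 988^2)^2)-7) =2.06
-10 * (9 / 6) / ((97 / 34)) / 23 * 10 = -5100 / 2231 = -2.29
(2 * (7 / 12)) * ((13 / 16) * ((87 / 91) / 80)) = 29 / 2560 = 0.01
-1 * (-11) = 11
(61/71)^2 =3721/5041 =0.74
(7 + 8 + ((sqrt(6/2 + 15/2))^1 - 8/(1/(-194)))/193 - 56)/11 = -6361/2123 + sqrt(42)/4246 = -2.99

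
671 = 671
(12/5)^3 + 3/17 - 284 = -573749/2125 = -270.00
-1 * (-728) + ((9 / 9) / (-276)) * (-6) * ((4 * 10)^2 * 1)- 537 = 5193 / 23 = 225.78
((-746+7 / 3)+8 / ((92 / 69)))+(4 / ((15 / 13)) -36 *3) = -4211 / 5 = -842.20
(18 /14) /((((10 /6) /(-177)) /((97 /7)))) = -463563 /245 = -1892.09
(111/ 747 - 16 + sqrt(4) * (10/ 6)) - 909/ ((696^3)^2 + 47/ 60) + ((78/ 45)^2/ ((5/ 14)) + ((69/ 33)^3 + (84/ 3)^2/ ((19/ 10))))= 6726657701394610807499923821676/ 16105305202351474612861697625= 417.67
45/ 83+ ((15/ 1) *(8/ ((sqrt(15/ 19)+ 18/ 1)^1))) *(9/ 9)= 1227555/ 169901 - 40 *sqrt(285)/ 2047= 6.90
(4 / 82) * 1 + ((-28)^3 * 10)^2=48189030400.05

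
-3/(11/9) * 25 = -675/11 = -61.36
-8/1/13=-8/13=-0.62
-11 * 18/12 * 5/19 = -165/38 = -4.34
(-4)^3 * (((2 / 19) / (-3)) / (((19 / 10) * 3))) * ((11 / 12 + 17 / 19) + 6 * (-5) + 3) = -1837760 / 185193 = -9.92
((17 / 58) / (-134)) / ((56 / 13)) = -0.00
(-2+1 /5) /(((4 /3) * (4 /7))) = -189 /80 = -2.36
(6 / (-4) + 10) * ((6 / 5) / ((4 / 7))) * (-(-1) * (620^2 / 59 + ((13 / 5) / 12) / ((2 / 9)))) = 5490053457 / 47200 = 116314.69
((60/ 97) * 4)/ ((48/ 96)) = 480/ 97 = 4.95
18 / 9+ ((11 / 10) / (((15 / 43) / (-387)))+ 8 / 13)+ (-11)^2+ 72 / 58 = -20649859 / 18850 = -1095.48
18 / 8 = 9 / 4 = 2.25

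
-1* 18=-18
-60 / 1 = -60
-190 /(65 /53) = -2014 /13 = -154.92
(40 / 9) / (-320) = -1 / 72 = -0.01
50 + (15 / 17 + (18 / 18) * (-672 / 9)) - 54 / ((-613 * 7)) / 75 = -130123657 / 5471025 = -23.78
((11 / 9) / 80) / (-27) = -11 / 19440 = -0.00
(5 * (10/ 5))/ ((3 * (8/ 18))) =15/ 2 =7.50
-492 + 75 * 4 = -192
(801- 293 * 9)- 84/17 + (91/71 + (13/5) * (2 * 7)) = -10882671/6035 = -1803.26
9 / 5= 1.80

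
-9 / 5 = -1.80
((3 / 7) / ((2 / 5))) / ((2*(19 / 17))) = 255 / 532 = 0.48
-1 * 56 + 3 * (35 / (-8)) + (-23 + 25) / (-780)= -107839 / 1560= -69.13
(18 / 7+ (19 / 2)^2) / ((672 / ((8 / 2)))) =2599 / 4704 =0.55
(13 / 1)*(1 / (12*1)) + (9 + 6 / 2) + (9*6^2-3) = 4009 / 12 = 334.08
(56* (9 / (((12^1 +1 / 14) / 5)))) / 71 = 35280 / 11999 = 2.94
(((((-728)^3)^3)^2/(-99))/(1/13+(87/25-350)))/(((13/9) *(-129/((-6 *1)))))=82471679012849060888661021334650204851741772061081600/26628481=3097122926871009310995284000000000000000000000.00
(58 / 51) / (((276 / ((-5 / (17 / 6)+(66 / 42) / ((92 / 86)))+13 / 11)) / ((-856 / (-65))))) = 331108718 / 6886524645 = 0.05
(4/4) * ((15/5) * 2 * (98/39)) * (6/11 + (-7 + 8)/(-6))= 5.71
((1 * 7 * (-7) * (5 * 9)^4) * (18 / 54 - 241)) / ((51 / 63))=1015503378750 / 17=59735492867.65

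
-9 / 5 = -1.80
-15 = -15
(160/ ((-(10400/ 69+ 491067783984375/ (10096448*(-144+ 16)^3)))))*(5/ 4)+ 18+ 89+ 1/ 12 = 410294910622098847/ 3888494577651684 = 105.52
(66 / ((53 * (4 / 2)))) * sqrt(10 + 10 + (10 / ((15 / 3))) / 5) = 33 * sqrt(510) / 265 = 2.81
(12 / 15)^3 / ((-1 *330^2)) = -0.00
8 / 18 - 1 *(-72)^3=3359236 / 9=373248.44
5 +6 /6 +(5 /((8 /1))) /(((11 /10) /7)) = 439 /44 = 9.98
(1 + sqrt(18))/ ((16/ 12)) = 3/ 4 + 9 * sqrt(2)/ 4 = 3.93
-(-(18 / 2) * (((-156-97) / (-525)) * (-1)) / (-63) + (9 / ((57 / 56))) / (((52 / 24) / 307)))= -1137188309 / 907725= -1252.79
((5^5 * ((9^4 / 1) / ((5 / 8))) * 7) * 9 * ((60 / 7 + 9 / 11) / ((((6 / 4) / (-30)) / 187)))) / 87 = -24192375300000 / 29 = -834219837931.03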